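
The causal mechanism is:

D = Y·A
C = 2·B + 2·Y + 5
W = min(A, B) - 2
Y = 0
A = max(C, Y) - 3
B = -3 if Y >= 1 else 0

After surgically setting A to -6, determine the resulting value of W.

Under do(A=-6), the mechanism A = max(C, Y) - 3 is discarded; A is fixed at -6.
B = -3 if Y >= 1 else 0  [with Y=0]  = 0
W = min(A, B) - 2  [with A=-6, B=0]  = -8

-8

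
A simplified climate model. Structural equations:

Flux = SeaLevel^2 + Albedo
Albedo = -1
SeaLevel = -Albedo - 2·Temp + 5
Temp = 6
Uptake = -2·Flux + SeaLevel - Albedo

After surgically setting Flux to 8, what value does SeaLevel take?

-6

Under do(Flux=8), the mechanism Flux = SeaLevel^2 + Albedo is discarded; Flux is fixed at 8.
Since SeaLevel is not a descendant of the intervened variable, it is unaffected.
SeaLevel = -Albedo - 2·Temp + 5  [with Albedo=-1, Temp=6]  = -6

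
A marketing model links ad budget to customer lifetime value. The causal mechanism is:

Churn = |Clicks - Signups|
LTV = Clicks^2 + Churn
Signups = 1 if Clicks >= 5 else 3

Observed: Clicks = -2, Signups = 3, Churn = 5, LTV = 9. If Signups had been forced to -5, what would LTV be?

7

Under do(Signups=-5), the mechanism Signups = 1 if Clicks >= 5 else 3 is discarded; Signups is fixed at -5.
Churn = |Clicks - Signups|  [with Clicks=-2, Signups=-5]  = 3
LTV = Clicks^2 + Churn  [with Clicks=-2, Churn=3]  = 7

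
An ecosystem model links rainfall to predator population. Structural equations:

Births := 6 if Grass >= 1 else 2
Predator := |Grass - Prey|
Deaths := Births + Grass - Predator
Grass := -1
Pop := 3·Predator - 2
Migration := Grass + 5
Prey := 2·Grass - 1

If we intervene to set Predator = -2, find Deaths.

3

do(Predator=-2) replaces the equation Predator := |Grass - Prey| with the constant Predator = -2.
Births = 6 if Grass >= 1 else 2  [with Grass=-1]  = 2
Deaths = Births + Grass - Predator  [with Births=2, Grass=-1, Predator=-2]  = 3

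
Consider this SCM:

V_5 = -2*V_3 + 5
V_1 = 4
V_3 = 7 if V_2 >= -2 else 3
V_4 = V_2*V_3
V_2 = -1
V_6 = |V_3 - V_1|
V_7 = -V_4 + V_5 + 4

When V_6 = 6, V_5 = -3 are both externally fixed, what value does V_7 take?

Setting V_6 = 6, V_5 = -3 by intervention discards those variables' equations.
V_3 = 7 if V_2 >= -2 else 3  [with V_2=-1]  = 7
V_4 = V_2*V_3  [with V_2=-1, V_3=7]  = -7
V_7 = -V_4 + V_5 + 4  [with V_4=-7, V_5=-3]  = 8

8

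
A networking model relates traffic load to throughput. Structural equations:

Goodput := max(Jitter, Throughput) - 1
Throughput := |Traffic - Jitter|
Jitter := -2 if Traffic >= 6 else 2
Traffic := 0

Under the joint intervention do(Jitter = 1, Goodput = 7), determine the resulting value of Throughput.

1

The joint intervention fixes Jitter = 1, Goodput = 7, removing each variable's own equation.
Throughput = |Traffic - Jitter|  [with Traffic=0, Jitter=1]  = 1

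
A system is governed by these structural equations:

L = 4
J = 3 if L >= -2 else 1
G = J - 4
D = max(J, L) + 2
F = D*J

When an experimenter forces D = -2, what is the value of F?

Intervening sets D = -2 and removes its equation (D = max(J, L) + 2).
J = 3 if L >= -2 else 1  [with L=4]  = 3
F = D*J  [with D=-2, J=3]  = -6

-6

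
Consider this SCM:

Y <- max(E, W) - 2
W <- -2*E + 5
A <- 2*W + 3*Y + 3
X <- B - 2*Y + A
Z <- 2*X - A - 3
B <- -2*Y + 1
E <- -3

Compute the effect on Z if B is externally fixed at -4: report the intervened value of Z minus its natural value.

26

The intervention breaks the incoming arrows to B: B <- -2*Y + 1 no longer applies, and B = -4.
W = -2*E + 5  [with E=-3]  = 11
Y = max(E, W) - 2  [with E=-3, W=11]  = 9
A = 2*W + 3*Y + 3  [with W=11, Y=9]  = 52
X = B - 2*Y + A  [with B=-4, Y=9, A=52]  = 30
Z = 2*X - A - 3  [with X=30, A=52]  = 5
Without intervention: W = -2*E + 5  [with E=-3]  = 11; Y = max(E, W) - 2  [with E=-3, W=11]  = 9; B = -2*Y + 1  [with Y=9]  = -17; A = 2*W + 3*Y + 3  [with W=11, Y=9]  = 52; X = B - 2*Y + A  [with B=-17, Y=9, A=52]  = 17; Z = 2*X - A - 3  [with X=17, A=52]  = -21.
Change = 5 − (-21) = 26.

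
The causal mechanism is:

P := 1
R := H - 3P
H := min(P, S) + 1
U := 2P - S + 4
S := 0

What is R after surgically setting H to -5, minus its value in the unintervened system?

-6

Intervening sets H = -5 and removes its equation (H := min(P, S) + 1).
R = H - 3P  [with H=-5, P=1]  = -8
Without intervention: H = min(P, S) + 1  [with P=1, S=0]  = 1; R = H - 3P  [with H=1, P=1]  = -2.
Change = -8 − (-2) = -6.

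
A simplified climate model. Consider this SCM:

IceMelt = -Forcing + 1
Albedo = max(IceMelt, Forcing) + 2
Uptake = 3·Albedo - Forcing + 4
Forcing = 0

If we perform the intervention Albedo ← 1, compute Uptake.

The intervention breaks the incoming arrows to Albedo: Albedo = max(IceMelt, Forcing) + 2 no longer applies, and Albedo = 1.
Uptake = 3·Albedo - Forcing + 4  [with Albedo=1, Forcing=0]  = 7

7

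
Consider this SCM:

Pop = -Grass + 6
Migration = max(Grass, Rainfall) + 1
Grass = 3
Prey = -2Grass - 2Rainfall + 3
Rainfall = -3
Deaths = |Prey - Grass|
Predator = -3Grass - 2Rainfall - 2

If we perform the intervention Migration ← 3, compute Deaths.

do(Migration=3) replaces the equation Migration = max(Grass, Rainfall) + 1 with the constant Migration = 3.
Since Deaths is not a descendant of the intervened variable, it is unaffected.
Prey = -2Grass - 2Rainfall + 3  [with Grass=3, Rainfall=-3]  = 3
Deaths = |Prey - Grass|  [with Prey=3, Grass=3]  = 0

0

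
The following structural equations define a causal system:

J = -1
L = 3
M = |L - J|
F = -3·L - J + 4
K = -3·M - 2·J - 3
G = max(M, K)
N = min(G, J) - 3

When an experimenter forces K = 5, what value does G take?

5

The intervention breaks the incoming arrows to K: K = -3·M - 2·J - 3 no longer applies, and K = 5.
M = |L - J|  [with L=3, J=-1]  = 4
G = max(M, K)  [with M=4, K=5]  = 5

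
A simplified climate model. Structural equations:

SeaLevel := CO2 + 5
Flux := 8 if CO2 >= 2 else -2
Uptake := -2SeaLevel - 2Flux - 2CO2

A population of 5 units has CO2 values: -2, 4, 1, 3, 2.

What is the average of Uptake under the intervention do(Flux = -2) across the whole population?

Every unit gets Flux=-2 under the intervention. Uptake values become 2, -22, -10, -18, -14; E[Uptake|do(Flux=-2)] = -12.4.

-12.4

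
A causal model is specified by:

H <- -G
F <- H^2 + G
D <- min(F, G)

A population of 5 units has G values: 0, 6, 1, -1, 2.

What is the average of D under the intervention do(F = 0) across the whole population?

-0.2

do(F=0) breaks F's dependence on G. With F=0 fixed, D across the units is 0, 0, 0, -1, 0, mean -0.2.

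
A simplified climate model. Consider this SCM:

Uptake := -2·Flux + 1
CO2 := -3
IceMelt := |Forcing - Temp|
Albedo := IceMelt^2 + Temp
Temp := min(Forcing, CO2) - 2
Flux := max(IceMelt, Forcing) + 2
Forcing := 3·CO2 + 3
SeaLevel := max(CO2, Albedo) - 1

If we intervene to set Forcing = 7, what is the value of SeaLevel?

Under do(Forcing=7), the mechanism Forcing := 3·CO2 + 3 is discarded; Forcing is fixed at 7.
Temp = min(Forcing, CO2) - 2  [with Forcing=7, CO2=-3]  = -5
IceMelt = |Forcing - Temp|  [with Forcing=7, Temp=-5]  = 12
Albedo = IceMelt^2 + Temp  [with IceMelt=12, Temp=-5]  = 139
SeaLevel = max(CO2, Albedo) - 1  [with CO2=-3, Albedo=139]  = 138

138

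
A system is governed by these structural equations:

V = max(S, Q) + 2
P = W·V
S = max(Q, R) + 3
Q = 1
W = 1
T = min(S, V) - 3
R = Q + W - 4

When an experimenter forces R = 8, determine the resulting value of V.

13

do(R=8) replaces the equation R = Q + W - 4 with the constant R = 8.
S = max(Q, R) + 3  [with Q=1, R=8]  = 11
V = max(S, Q) + 2  [with S=11, Q=1]  = 13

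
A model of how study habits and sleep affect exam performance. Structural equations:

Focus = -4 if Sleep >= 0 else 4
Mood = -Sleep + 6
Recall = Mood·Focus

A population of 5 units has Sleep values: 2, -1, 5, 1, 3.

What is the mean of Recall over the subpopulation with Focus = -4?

E[Recall|Focus=-4] averages over only the 4 units with Focus=-4 (Sleep = 2, 5, 1, 3): Recall = -16, -4, -20, -12, mean -13.

-13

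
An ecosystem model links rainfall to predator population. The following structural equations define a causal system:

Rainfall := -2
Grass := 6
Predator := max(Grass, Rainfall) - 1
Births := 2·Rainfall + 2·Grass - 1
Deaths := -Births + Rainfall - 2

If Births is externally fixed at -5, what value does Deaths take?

Intervening sets Births = -5 and removes its equation (Births := 2·Rainfall + 2·Grass - 1).
Deaths = -Births + Rainfall - 2  [with Births=-5, Rainfall=-2]  = 1

1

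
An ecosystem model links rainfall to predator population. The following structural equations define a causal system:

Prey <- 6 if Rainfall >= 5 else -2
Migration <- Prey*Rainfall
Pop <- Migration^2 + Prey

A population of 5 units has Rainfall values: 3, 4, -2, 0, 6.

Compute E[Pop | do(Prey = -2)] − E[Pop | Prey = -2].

Every unit gets Prey=-2 under the intervention. Pop values become 34, 62, 14, -2, 142; E[Pop|do(Prey=-2)] = 50.
Conditioning on Prey=-2 selects the 4 unit(s) with Rainfall ∈ {3, 4, -2, 0}. Their Pop values: 34, 62, 14, -2. Mean = 27.
Difference = 50 − 27 = 23.

23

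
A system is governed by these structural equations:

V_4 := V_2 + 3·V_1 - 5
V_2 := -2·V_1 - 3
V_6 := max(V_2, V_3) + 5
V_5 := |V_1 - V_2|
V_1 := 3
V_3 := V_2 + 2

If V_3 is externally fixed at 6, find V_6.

11

The intervention breaks the incoming arrows to V_3: V_3 := V_2 + 2 no longer applies, and V_3 = 6.
V_2 = -2·V_1 - 3  [with V_1=3]  = -9
V_6 = max(V_2, V_3) + 5  [with V_2=-9, V_3=6]  = 11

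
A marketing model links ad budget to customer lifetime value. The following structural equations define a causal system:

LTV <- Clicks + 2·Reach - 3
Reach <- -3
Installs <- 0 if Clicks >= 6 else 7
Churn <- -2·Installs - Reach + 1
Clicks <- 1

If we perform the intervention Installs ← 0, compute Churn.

The intervention breaks the incoming arrows to Installs: Installs <- 0 if Clicks >= 6 else 7 no longer applies, and Installs = 0.
Churn = -2·Installs - Reach + 1  [with Installs=0, Reach=-3]  = 4

4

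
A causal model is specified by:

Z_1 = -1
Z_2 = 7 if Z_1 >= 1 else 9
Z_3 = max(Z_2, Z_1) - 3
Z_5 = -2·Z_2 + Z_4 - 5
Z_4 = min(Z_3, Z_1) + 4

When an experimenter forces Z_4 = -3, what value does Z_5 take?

-26

Intervening sets Z_4 = -3 and removes its equation (Z_4 = min(Z_3, Z_1) + 4).
Z_2 = 7 if Z_1 >= 1 else 9  [with Z_1=-1]  = 9
Z_5 = -2·Z_2 + Z_4 - 5  [with Z_2=9, Z_4=-3]  = -26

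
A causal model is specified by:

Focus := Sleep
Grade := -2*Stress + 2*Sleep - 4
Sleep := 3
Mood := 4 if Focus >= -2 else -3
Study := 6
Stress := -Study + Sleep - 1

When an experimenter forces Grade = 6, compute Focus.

do(Grade=6) replaces the equation Grade := -2*Stress + 2*Sleep - 4 with the constant Grade = 6.
No directed path runs from Grade to Focus, so Focus keeps its natural value.
Focus = Sleep  [with Sleep=3]  = 3

3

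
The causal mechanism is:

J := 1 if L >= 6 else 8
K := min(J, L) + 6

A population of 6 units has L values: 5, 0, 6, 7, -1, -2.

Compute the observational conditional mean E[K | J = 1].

E[K|J=1] averages over only the 2 units with J=1 (L = 6, 7): K = 7, 7, mean 7.

7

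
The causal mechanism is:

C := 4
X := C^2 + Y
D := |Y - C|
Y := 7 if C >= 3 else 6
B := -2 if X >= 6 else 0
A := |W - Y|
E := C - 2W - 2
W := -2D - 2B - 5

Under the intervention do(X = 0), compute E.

The intervention breaks the incoming arrows to X: X := C^2 + Y no longer applies, and X = 0.
Y = 7 if C >= 3 else 6  [with C=4]  = 7
B = -2 if X >= 6 else 0  [with X=0]  = 0
D = |Y - C|  [with Y=7, C=4]  = 3
W = -2D - 2B - 5  [with D=3, B=0]  = -11
E = C - 2W - 2  [with C=4, W=-11]  = 24

24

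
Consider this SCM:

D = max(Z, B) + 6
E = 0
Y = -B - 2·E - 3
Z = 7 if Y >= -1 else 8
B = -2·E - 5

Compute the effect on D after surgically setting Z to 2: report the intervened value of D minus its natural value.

Intervening sets Z = 2 and removes its equation (Z = 7 if Y >= -1 else 8).
B = -2·E - 5  [with E=0]  = -5
D = max(Z, B) + 6  [with Z=2, B=-5]  = 8
Without intervention: B = -2·E - 5  [with E=0]  = -5; Y = -B - 2·E - 3  [with B=-5, E=0]  = 2; Z = 7 if Y >= -1 else 8  [with Y=2]  = 7; D = max(Z, B) + 6  [with Z=7, B=-5]  = 13.
Change = 8 − 13 = -5.

-5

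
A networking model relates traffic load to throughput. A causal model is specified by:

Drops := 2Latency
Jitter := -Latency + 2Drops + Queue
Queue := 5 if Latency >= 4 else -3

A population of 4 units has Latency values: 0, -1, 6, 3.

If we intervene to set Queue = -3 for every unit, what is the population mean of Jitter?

3

do(Queue=-3) breaks Queue's dependence on Latency. With Queue=-3 fixed, Jitter across the units is -3, -6, 15, 6, mean 3.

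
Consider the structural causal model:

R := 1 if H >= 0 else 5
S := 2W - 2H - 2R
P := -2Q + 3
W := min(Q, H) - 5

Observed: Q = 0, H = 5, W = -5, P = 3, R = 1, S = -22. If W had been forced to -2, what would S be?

The intervention breaks the incoming arrows to W: W := min(Q, H) - 5 no longer applies, and W = -2.
R = 1 if H >= 0 else 5  [with H=5]  = 1
S = 2W - 2H - 2R  [with W=-2, H=5, R=1]  = -16

-16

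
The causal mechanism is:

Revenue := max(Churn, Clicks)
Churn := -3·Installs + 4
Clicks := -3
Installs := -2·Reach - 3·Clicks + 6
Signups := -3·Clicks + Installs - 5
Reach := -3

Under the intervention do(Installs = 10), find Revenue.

The intervention breaks the incoming arrows to Installs: Installs := -2·Reach - 3·Clicks + 6 no longer applies, and Installs = 10.
Churn = -3·Installs + 4  [with Installs=10]  = -26
Revenue = max(Churn, Clicks)  [with Churn=-26, Clicks=-3]  = -3

-3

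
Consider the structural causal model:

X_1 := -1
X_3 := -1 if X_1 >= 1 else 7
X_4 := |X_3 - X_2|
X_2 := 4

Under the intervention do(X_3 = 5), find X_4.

The intervention breaks the incoming arrows to X_3: X_3 := -1 if X_1 >= 1 else 7 no longer applies, and X_3 = 5.
X_4 = |X_3 - X_2|  [with X_3=5, X_2=4]  = 1

1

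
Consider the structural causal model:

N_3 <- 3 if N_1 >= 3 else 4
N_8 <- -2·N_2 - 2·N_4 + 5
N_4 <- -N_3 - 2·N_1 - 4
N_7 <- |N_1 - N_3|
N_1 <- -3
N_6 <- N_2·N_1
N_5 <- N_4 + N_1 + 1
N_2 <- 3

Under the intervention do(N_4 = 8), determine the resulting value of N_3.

4

Under do(N_4=8), the mechanism N_4 <- -N_3 - 2·N_1 - 4 is discarded; N_4 is fixed at 8.
Since N_3 is not a descendant of the intervened variable, it is unaffected.
N_3 = 3 if N_1 >= 3 else 4  [with N_1=-3]  = 4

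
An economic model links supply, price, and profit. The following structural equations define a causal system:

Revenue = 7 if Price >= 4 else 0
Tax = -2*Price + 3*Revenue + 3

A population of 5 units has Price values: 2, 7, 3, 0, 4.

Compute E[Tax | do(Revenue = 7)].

The intervention sets Revenue=7 in all 5 units regardless of Price. Recomputing Tax per unit gives 20, 10, 18, 24, 16; average 17.6.

17.6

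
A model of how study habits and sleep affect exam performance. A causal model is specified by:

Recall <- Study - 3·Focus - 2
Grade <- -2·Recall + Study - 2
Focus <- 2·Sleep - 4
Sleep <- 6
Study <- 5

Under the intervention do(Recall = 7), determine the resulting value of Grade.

Intervening sets Recall = 7 and removes its equation (Recall <- Study - 3·Focus - 2).
Grade = -2·Recall + Study - 2  [with Recall=7, Study=5]  = -11

-11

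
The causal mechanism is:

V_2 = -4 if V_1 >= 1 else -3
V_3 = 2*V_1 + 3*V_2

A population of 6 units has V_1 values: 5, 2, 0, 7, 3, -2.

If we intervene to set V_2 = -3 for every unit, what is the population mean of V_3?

The intervention sets V_2=-3 in all 6 units regardless of V_1. Recomputing V_3 per unit gives 1, -5, -9, 5, -3, -13; average -4.

-4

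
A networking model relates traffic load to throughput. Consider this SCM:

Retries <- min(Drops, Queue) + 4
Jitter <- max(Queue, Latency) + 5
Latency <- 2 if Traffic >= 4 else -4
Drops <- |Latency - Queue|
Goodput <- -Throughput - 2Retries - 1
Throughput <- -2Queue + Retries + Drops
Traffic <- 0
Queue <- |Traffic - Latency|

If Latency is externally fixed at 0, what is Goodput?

do(Latency=0) replaces the equation Latency <- 2 if Traffic >= 4 else -4 with the constant Latency = 0.
Queue = |Traffic - Latency|  [with Traffic=0, Latency=0]  = 0
Drops = |Latency - Queue|  [with Latency=0, Queue=0]  = 0
Retries = min(Drops, Queue) + 4  [with Drops=0, Queue=0]  = 4
Throughput = -2Queue + Retries + Drops  [with Queue=0, Retries=4, Drops=0]  = 4
Goodput = -Throughput - 2Retries - 1  [with Throughput=4, Retries=4]  = -13

-13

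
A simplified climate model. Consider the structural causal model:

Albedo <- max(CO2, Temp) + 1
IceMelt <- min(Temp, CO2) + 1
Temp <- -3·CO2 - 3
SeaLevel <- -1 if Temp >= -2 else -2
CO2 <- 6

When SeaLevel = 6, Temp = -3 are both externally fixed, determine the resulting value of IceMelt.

Setting SeaLevel = 6, Temp = -3 by intervention discards those variables' equations.
IceMelt = min(Temp, CO2) + 1  [with Temp=-3, CO2=6]  = -2

-2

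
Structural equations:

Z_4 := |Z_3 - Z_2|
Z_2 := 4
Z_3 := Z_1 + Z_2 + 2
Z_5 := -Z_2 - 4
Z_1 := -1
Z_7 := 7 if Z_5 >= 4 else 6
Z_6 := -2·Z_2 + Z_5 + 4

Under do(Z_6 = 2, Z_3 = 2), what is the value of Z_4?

Under do(Z_6 = 2, Z_3 = 2), each intervened variable's structural equation is replaced by its fixed value.
Z_4 = |Z_3 - Z_2|  [with Z_3=2, Z_2=4]  = 2

2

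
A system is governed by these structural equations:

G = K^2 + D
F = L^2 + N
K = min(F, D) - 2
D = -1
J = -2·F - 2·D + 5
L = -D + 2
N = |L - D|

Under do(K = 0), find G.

-1

Intervening sets K = 0 and removes its equation (K = min(F, D) - 2).
G = K^2 + D  [with K=0, D=-1]  = -1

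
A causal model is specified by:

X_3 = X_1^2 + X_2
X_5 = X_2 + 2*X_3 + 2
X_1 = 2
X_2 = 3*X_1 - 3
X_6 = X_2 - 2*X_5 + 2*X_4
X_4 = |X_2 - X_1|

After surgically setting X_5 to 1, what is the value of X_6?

3

The intervention breaks the incoming arrows to X_5: X_5 = X_2 + 2*X_3 + 2 no longer applies, and X_5 = 1.
X_2 = 3*X_1 - 3  [with X_1=2]  = 3
X_4 = |X_2 - X_1|  [with X_2=3, X_1=2]  = 1
X_6 = X_2 - 2*X_5 + 2*X_4  [with X_2=3, X_5=1, X_4=1]  = 3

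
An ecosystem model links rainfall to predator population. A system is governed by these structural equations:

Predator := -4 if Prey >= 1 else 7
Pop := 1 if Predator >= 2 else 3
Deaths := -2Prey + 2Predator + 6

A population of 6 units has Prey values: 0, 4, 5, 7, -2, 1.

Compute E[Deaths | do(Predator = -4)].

-7

Under do(Predator=-4), Predator's equation is replaced by Predator=-4 for every unit. Per-unit Deaths: -2, -10, -12, -16, 2, -4. Mean = -7.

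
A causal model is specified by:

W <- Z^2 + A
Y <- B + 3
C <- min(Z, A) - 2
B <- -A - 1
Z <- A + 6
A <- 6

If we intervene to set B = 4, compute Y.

7

Under do(B=4), the mechanism B <- -A - 1 is discarded; B is fixed at 4.
Y = B + 3  [with B=4]  = 7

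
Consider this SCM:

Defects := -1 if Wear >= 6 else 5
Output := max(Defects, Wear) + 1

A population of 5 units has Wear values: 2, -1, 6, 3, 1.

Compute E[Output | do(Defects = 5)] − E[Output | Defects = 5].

Every unit gets Defects=5 under the intervention. Output values become 6, 6, 7, 6, 6; E[Output|do(Defects=5)] = 6.2.
E[Output|Defects=5] averages over only the 4 units with Defects=5 (Wear = 2, -1, 3, 1): Output = 6, 6, 6, 6, mean 6.
Difference = 6.2 − 6 = 0.2.

0.2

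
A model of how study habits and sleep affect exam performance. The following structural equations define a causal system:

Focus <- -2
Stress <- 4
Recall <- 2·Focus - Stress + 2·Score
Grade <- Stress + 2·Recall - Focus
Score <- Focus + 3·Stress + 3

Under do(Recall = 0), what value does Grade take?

6

Intervening sets Recall = 0 and removes its equation (Recall <- 2·Focus - Stress + 2·Score).
Grade = Stress + 2·Recall - Focus  [with Stress=4, Recall=0, Focus=-2]  = 6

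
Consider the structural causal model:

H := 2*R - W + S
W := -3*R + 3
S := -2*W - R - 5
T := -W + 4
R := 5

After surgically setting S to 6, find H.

do(S=6) replaces the equation S := -2*W - R - 5 with the constant S = 6.
W = -3*R + 3  [with R=5]  = -12
H = 2*R - W + S  [with R=5, W=-12, S=6]  = 28

28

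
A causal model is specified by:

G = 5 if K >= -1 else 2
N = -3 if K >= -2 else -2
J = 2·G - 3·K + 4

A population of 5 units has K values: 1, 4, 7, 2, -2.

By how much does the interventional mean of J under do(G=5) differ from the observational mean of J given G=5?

3.3

Every unit gets G=5 under the intervention. J values become 11, 2, -7, 8, 20; E[J|do(G=5)] = 6.8.
E[J|G=5] averages over only the 4 units with G=5 (K = 1, 4, 7, 2): J = 11, 2, -7, 8, mean 3.5.
Difference = 6.8 − 3.5 = 3.3.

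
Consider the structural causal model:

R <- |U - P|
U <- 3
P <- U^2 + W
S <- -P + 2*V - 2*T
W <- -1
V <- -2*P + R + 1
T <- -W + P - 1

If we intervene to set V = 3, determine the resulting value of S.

-18

Intervening sets V = 3 and removes its equation (V <- -2*P + R + 1).
P = U^2 + W  [with U=3, W=-1]  = 8
T = -W + P - 1  [with W=-1, P=8]  = 8
S = -P + 2*V - 2*T  [with P=8, V=3, T=8]  = -18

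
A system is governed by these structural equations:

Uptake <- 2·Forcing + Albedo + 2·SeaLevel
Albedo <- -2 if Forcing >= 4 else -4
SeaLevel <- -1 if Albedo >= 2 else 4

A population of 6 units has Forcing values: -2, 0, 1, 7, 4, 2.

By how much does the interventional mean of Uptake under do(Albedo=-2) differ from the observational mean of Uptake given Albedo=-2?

-7

Under do(Albedo=-2), Albedo's equation is replaced by Albedo=-2 for every unit. Per-unit Uptake: 2, 6, 8, 20, 14, 10. Mean = 10.
Observing Albedo=-2 restricts to units where Albedo's equation naturally yields -2: Forcing ∈ {7, 4}. In that subpopulation Uptake = 20, 14, mean 17.
Difference = 10 − 17 = -7.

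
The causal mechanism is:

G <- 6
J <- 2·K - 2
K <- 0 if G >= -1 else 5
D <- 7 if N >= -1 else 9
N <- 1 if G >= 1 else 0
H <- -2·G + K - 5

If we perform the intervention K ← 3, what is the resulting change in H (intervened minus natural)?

3

do(K=3) replaces the equation K <- 0 if G >= -1 else 5 with the constant K = 3.
H = -2·G + K - 5  [with G=6, K=3]  = -14
Without intervention: K = 0 if G >= -1 else 5  [with G=6]  = 0; H = -2·G + K - 5  [with G=6, K=0]  = -17.
Change = -14 − (-17) = 3.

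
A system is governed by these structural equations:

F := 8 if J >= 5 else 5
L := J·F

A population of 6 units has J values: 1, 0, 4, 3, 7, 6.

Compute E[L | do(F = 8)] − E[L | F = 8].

-24

Every unit gets F=8 under the intervention. L values become 8, 0, 32, 24, 56, 48; E[L|do(F=8)] = 28.
Conditioning on F=8 selects the 2 unit(s) with J ∈ {7, 6}. Their L values: 56, 48. Mean = 52.
Difference = 28 − 52 = -24.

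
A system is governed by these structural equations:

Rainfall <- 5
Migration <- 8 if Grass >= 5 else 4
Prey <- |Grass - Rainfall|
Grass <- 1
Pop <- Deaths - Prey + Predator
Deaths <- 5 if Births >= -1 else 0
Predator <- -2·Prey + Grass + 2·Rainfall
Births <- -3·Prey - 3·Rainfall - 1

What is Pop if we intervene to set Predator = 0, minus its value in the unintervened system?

-3

do(Predator=0) replaces the equation Predator <- -2·Prey + Grass + 2·Rainfall with the constant Predator = 0.
Prey = |Grass - Rainfall|  [with Grass=1, Rainfall=5]  = 4
Births = -3·Prey - 3·Rainfall - 1  [with Prey=4, Rainfall=5]  = -28
Deaths = 5 if Births >= -1 else 0  [with Births=-28]  = 0
Pop = Deaths - Prey + Predator  [with Deaths=0, Prey=4, Predator=0]  = -4
Without intervention: Prey = |Grass - Rainfall|  [with Grass=1, Rainfall=5]  = 4; Predator = -2·Prey + Grass + 2·Rainfall  [with Prey=4, Grass=1, Rainfall=5]  = 3; Births = -3·Prey - 3·Rainfall - 1  [with Prey=4, Rainfall=5]  = -28; Deaths = 5 if Births >= -1 else 0  [with Births=-28]  = 0; Pop = Deaths - Prey + Predator  [with Deaths=0, Prey=4, Predator=3]  = -1.
Change = -4 − (-1) = -3.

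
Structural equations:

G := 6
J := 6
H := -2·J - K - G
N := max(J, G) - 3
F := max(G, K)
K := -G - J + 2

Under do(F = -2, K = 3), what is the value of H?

-21

The joint intervention fixes F = -2, K = 3, removing each variable's own equation.
H = -2·J - K - G  [with J=6, K=3, G=6]  = -21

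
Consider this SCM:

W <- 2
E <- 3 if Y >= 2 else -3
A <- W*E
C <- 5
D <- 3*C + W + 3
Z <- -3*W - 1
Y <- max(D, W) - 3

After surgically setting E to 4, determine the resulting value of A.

8

Intervening sets E = 4 and removes its equation (E <- 3 if Y >= 2 else -3).
A = W*E  [with W=2, E=4]  = 8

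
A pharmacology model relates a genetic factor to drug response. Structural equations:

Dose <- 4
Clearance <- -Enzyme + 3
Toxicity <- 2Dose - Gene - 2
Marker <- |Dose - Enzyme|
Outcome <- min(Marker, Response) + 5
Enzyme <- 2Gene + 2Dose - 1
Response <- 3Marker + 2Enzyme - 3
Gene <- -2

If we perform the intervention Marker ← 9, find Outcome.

do(Marker=9) replaces the equation Marker <- |Dose - Enzyme| with the constant Marker = 9.
Enzyme = 2Gene + 2Dose - 1  [with Gene=-2, Dose=4]  = 3
Response = 3Marker + 2Enzyme - 3  [with Marker=9, Enzyme=3]  = 30
Outcome = min(Marker, Response) + 5  [with Marker=9, Response=30]  = 14

14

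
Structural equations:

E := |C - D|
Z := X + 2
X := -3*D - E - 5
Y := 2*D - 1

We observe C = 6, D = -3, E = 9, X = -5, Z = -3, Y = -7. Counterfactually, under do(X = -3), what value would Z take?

-1

Intervening sets X = -3 and removes its equation (X := -3*D - E - 5).
Z = X + 2  [with X=-3]  = -1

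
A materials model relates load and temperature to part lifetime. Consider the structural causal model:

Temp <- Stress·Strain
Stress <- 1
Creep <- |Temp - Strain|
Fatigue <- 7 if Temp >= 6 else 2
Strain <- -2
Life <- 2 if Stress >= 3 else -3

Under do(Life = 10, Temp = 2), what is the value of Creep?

Under do(Life = 10, Temp = 2), each intervened variable's structural equation is replaced by its fixed value.
Creep = |Temp - Strain|  [with Temp=2, Strain=-2]  = 4

4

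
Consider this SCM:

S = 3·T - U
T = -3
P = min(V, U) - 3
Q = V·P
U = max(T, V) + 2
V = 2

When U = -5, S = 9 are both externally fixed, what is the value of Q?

Setting U = -5, S = 9 by intervention discards those variables' equations.
P = min(V, U) - 3  [with V=2, U=-5]  = -8
Q = V·P  [with V=2, P=-8]  = -16

-16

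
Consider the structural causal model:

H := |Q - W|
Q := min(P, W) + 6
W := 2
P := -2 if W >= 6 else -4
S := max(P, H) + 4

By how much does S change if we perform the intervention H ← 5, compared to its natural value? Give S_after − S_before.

5

Intervening sets H = 5 and removes its equation (H := |Q - W|).
P = -2 if W >= 6 else -4  [with W=2]  = -4
S = max(P, H) + 4  [with P=-4, H=5]  = 9
Without intervention: P = -2 if W >= 6 else -4  [with W=2]  = -4; Q = min(P, W) + 6  [with P=-4, W=2]  = 2; H = |Q - W|  [with Q=2, W=2]  = 0; S = max(P, H) + 4  [with P=-4, H=0]  = 4.
Change = 9 − 4 = 5.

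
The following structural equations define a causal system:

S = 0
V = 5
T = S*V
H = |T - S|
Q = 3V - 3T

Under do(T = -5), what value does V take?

Under do(T=-5), the mechanism T = S*V is discarded; T is fixed at -5.
Since V is not a descendant of the intervened variable, it is unaffected.

5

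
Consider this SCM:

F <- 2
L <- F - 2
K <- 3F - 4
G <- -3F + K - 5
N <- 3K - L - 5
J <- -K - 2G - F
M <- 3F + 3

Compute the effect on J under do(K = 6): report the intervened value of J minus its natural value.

The intervention breaks the incoming arrows to K: K <- 3F - 4 no longer applies, and K = 6.
G = -3F + K - 5  [with F=2, K=6]  = -5
J = -K - 2G - F  [with K=6, G=-5, F=2]  = 2
Without intervention: K = 3F - 4  [with F=2]  = 2; G = -3F + K - 5  [with F=2, K=2]  = -9; J = -K - 2G - F  [with K=2, G=-9, F=2]  = 14.
Change = 2 − 14 = -12.

-12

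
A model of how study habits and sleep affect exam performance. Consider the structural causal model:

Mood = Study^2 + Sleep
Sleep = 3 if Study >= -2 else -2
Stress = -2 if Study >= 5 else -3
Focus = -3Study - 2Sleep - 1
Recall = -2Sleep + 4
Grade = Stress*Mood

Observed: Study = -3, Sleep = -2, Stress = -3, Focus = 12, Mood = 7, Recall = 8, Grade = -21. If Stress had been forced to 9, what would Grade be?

63

The intervention breaks the incoming arrows to Stress: Stress = -2 if Study >= 5 else -3 no longer applies, and Stress = 9.
Sleep = 3 if Study >= -2 else -2  [with Study=-3]  = -2
Mood = Study^2 + Sleep  [with Study=-3, Sleep=-2]  = 7
Grade = Stress*Mood  [with Stress=9, Mood=7]  = 63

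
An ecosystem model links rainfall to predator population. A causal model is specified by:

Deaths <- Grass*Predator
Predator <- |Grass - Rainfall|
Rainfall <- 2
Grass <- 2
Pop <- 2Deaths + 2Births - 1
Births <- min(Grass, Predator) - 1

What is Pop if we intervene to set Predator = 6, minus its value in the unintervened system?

The intervention breaks the incoming arrows to Predator: Predator <- |Grass - Rainfall| no longer applies, and Predator = 6.
Births = min(Grass, Predator) - 1  [with Grass=2, Predator=6]  = 1
Deaths = Grass*Predator  [with Grass=2, Predator=6]  = 12
Pop = 2Deaths + 2Births - 1  [with Deaths=12, Births=1]  = 25
Without intervention: Predator = |Grass - Rainfall|  [with Grass=2, Rainfall=2]  = 0; Births = min(Grass, Predator) - 1  [with Grass=2, Predator=0]  = -1; Deaths = Grass*Predator  [with Grass=2, Predator=0]  = 0; Pop = 2Deaths + 2Births - 1  [with Deaths=0, Births=-1]  = -3.
Change = 25 − (-3) = 28.

28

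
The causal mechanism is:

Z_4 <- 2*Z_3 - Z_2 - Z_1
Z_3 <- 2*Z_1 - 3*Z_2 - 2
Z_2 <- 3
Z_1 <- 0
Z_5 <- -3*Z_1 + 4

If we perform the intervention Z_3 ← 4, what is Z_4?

5

The intervention breaks the incoming arrows to Z_3: Z_3 <- 2*Z_1 - 3*Z_2 - 2 no longer applies, and Z_3 = 4.
Z_4 = 2*Z_3 - Z_2 - Z_1  [with Z_3=4, Z_2=3, Z_1=0]  = 5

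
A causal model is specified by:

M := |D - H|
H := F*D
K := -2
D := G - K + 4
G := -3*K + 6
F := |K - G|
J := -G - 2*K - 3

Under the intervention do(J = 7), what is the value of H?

The intervention breaks the incoming arrows to J: J := -G - 2*K - 3 no longer applies, and J = 7.
No directed path runs from J to H, so H keeps its natural value.
G = -3*K + 6  [with K=-2]  = 12
F = |K - G|  [with K=-2, G=12]  = 14
D = G - K + 4  [with G=12, K=-2]  = 18
H = F*D  [with F=14, D=18]  = 252

252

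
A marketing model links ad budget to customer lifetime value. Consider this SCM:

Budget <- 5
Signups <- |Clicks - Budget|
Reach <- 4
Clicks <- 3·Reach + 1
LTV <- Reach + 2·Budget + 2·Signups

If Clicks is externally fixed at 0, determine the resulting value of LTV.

do(Clicks=0) replaces the equation Clicks <- 3·Reach + 1 with the constant Clicks = 0.
Signups = |Clicks - Budget|  [with Clicks=0, Budget=5]  = 5
LTV = Reach + 2·Budget + 2·Signups  [with Reach=4, Budget=5, Signups=5]  = 24

24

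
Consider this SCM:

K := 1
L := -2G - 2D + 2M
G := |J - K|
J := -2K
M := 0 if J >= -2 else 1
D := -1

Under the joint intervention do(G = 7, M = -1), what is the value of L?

The joint intervention fixes G = 7, M = -1, removing each variable's own equation.
L = -2G - 2D + 2M  [with G=7, D=-1, M=-1]  = -14

-14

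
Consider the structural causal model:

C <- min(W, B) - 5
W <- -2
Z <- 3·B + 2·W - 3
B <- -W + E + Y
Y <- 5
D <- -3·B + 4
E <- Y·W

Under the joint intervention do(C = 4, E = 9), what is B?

16

Under do(C = 4, E = 9), each intervened variable's structural equation is replaced by its fixed value.
B = -W + E + Y  [with W=-2, E=9, Y=5]  = 16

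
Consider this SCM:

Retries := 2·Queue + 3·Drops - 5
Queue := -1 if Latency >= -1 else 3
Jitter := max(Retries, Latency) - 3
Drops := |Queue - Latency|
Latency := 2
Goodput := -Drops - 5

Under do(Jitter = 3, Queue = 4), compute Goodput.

-7

The joint intervention fixes Jitter = 3, Queue = 4, removing each variable's own equation.
Drops = |Queue - Latency|  [with Queue=4, Latency=2]  = 2
Goodput = -Drops - 5  [with Drops=2]  = -7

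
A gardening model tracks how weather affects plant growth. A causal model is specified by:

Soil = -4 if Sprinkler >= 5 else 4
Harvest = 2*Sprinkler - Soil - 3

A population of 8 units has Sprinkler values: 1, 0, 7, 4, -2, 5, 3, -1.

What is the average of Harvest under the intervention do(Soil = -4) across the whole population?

Every unit gets Soil=-4 under the intervention. Harvest values become 3, 1, 15, 9, -3, 11, 7, -1; E[Harvest|do(Soil=-4)] = 5.25.

5.25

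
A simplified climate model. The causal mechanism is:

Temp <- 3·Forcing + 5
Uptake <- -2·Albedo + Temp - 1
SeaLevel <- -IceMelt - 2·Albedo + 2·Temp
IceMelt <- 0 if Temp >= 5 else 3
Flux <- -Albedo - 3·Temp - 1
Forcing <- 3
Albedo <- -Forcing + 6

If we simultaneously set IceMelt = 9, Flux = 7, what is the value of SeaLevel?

The joint intervention fixes IceMelt = 9, Flux = 7, removing each variable's own equation.
Temp = 3·Forcing + 5  [with Forcing=3]  = 14
Albedo = -Forcing + 6  [with Forcing=3]  = 3
SeaLevel = -IceMelt - 2·Albedo + 2·Temp  [with IceMelt=9, Albedo=3, Temp=14]  = 13

13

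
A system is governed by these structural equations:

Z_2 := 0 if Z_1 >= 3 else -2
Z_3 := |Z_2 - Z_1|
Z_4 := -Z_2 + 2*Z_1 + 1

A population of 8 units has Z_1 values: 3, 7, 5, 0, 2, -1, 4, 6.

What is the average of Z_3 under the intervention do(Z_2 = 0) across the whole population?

do(Z_2=0) breaks Z_2's dependence on Z_1. With Z_2=0 fixed, Z_3 across the units is 3, 7, 5, 0, 2, 1, 4, 6, mean 3.5.

3.5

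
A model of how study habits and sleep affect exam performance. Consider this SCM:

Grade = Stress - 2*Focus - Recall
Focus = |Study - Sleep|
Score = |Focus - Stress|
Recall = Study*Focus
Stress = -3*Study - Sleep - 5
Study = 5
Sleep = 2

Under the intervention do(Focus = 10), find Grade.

-92

The intervention breaks the incoming arrows to Focus: Focus = |Study - Sleep| no longer applies, and Focus = 10.
Stress = -3*Study - Sleep - 5  [with Study=5, Sleep=2]  = -22
Recall = Study*Focus  [with Study=5, Focus=10]  = 50
Grade = Stress - 2*Focus - Recall  [with Stress=-22, Focus=10, Recall=50]  = -92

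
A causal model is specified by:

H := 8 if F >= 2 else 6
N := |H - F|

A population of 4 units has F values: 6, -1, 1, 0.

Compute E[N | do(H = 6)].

Under do(H=6), H's equation is replaced by H=6 for every unit. Per-unit N: 0, 7, 5, 6. Mean = 4.5.

4.5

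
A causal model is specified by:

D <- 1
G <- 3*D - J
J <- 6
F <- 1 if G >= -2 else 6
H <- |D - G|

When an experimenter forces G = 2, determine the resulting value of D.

1

Under do(G=2), the mechanism G <- 3*D - J is discarded; G is fixed at 2.
D is not downstream of the intervention, so its value is determined by the original equations.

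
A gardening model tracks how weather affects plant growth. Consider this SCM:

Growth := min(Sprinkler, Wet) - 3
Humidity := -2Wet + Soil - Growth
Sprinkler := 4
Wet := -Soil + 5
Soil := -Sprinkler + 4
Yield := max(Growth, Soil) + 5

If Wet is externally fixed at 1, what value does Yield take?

5

The intervention breaks the incoming arrows to Wet: Wet := -Soil + 5 no longer applies, and Wet = 1.
Soil = -Sprinkler + 4  [with Sprinkler=4]  = 0
Growth = min(Sprinkler, Wet) - 3  [with Sprinkler=4, Wet=1]  = -2
Yield = max(Growth, Soil) + 5  [with Growth=-2, Soil=0]  = 5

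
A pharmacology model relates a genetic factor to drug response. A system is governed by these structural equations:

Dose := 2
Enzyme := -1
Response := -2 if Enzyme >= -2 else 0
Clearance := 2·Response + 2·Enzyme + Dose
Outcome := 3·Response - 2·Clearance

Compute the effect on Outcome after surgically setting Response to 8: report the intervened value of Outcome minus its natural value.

-10

do(Response=8) replaces the equation Response := -2 if Enzyme >= -2 else 0 with the constant Response = 8.
Clearance = 2·Response + 2·Enzyme + Dose  [with Response=8, Enzyme=-1, Dose=2]  = 16
Outcome = 3·Response - 2·Clearance  [with Response=8, Clearance=16]  = -8
Without intervention: Response = -2 if Enzyme >= -2 else 0  [with Enzyme=-1]  = -2; Clearance = 2·Response + 2·Enzyme + Dose  [with Response=-2, Enzyme=-1, Dose=2]  = -4; Outcome = 3·Response - 2·Clearance  [with Response=-2, Clearance=-4]  = 2.
Change = -8 − 2 = -10.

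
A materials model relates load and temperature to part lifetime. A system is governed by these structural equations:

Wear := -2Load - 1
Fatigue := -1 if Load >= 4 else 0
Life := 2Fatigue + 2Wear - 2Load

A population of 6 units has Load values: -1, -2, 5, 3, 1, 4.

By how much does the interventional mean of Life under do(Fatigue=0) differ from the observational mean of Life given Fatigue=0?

-8.5

Every unit gets Fatigue=0 under the intervention. Life values become 4, 10, -32, -20, -8, -26; E[Life|do(Fatigue=0)] = -12.
Observing Fatigue=0 restricts to units where Fatigue's equation naturally yields 0: Load ∈ {-1, -2, 3, 1}. In that subpopulation Life = 4, 10, -20, -8, mean -3.5.
Difference = -12 − (-3.5) = -8.5.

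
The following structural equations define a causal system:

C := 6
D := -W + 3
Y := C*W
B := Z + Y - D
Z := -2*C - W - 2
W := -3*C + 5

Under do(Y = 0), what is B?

-17

The intervention breaks the incoming arrows to Y: Y := C*W no longer applies, and Y = 0.
W = -3*C + 5  [with C=6]  = -13
Z = -2*C - W - 2  [with C=6, W=-13]  = -1
D = -W + 3  [with W=-13]  = 16
B = Z + Y - D  [with Z=-1, Y=0, D=16]  = -17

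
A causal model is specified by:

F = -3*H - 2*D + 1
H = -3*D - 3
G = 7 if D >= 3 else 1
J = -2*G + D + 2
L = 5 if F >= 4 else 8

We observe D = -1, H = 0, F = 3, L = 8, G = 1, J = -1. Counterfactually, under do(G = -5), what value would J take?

The intervention breaks the incoming arrows to G: G = 7 if D >= 3 else 1 no longer applies, and G = -5.
J = -2*G + D + 2  [with G=-5, D=-1]  = 11

11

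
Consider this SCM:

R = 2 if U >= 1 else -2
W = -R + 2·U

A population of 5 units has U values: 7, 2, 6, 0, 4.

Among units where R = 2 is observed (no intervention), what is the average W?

7.5

E[W|R=2] averages over only the 4 units with R=2 (U = 7, 2, 6, 4): W = 12, 2, 10, 6, mean 7.5.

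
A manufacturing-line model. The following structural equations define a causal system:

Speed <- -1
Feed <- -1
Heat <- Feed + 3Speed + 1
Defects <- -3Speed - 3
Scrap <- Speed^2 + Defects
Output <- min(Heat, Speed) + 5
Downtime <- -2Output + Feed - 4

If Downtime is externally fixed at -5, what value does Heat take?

Intervening sets Downtime = -5 and removes its equation (Downtime <- -2Output + Feed - 4).
Heat is not downstream of the intervention, so its value is determined by the original equations.
Heat = Feed + 3Speed + 1  [with Feed=-1, Speed=-1]  = -3

-3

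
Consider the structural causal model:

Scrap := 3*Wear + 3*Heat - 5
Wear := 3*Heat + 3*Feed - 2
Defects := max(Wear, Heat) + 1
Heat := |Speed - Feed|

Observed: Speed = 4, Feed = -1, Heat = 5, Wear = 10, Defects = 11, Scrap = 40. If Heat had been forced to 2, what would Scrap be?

The intervention breaks the incoming arrows to Heat: Heat := |Speed - Feed| no longer applies, and Heat = 2.
Wear = 3*Heat + 3*Feed - 2  [with Heat=2, Feed=-1]  = 1
Scrap = 3*Wear + 3*Heat - 5  [with Wear=1, Heat=2]  = 4

4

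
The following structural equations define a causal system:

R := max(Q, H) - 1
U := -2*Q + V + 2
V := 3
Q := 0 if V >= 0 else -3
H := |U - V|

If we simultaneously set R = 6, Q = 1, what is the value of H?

Setting R = 6, Q = 1 by intervention discards those variables' equations.
U = -2*Q + V + 2  [with Q=1, V=3]  = 3
H = |U - V|  [with U=3, V=3]  = 0

0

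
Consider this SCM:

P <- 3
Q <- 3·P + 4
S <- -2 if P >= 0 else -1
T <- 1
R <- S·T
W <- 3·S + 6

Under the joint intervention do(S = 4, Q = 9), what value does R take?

Setting S = 4, Q = 9 by intervention discards those variables' equations.
R = S·T  [with S=4, T=1]  = 4

4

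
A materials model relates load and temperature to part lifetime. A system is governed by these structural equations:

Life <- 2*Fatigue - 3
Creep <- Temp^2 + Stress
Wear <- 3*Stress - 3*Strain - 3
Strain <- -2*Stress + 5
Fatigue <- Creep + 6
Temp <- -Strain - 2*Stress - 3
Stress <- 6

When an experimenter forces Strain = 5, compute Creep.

406

Under do(Strain=5), the mechanism Strain <- -2*Stress + 5 is discarded; Strain is fixed at 5.
Temp = -Strain - 2*Stress - 3  [with Strain=5, Stress=6]  = -20
Creep = Temp^2 + Stress  [with Temp=-20, Stress=6]  = 406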